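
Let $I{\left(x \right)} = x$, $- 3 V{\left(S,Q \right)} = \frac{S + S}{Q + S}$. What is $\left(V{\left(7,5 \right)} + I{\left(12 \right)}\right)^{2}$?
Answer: $\frac{43681}{324} \approx 134.82$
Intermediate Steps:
$V{\left(S,Q \right)} = - \frac{2 S}{3 \left(Q + S\right)}$ ($V{\left(S,Q \right)} = - \frac{\left(S + S\right) \frac{1}{Q + S}}{3} = - \frac{2 S \frac{1}{Q + S}}{3} = - \frac{2 S}{3 \left(Q + S\right)}$)
$\left(V{\left(7,5 \right)} + I{\left(12 \right)}\right)^{2} = \left(\left(-2\right) 7 \frac{1}{3 \cdot 5 + 3 \cdot 7} + 12\right)^{2} = \left(\left(-2\right) 7 \frac{1}{15 + 21} + 12\right)^{2} = \left(\left(-2\right) 7 \cdot \frac{1}{36} + 12\right)^{2} = \left(- \frac{7}{18} + 12\right)^{2} = \left(\frac{209}{18}\right)^{2} = \frac{43681}{324}$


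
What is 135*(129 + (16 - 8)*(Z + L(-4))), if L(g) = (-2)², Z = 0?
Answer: 21735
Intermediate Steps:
L(g) = 4
135*(129 + (16 - 8)*(Z + L(-4))) = 135*(129 + (16 - 8)*(0 + 4)) = 135*(129 + 8*4) = 135*(129 + 32) = 135*161 = 21735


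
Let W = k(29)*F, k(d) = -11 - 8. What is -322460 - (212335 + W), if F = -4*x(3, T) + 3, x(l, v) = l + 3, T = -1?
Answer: -535194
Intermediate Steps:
k(d) = -19
x(l, v) = 3 + l
F = -21 (F = -4*(3 + 3) + 3 = -4*6 + 3 = -24 + 3 = -21)
W = 399 (W = -19*(-21) = 399)
-322460 - (212335 + W) = -322460 - (212335 + 399) = -322460 - 1*212734 = -322460 - 212734 = -535194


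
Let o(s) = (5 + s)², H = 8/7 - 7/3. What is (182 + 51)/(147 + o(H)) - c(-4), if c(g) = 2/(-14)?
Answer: 790498/498589 ≈ 1.5855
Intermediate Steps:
H = -25/21 (H = 8*(⅐) - 7*⅓ = 8/7 - 7/3 = -25/21 ≈ -1.1905)
c(g) = -⅐ (c(g) = 2*(-1/14) = -⅐)
(182 + 51)/(147 + o(H)) - c(-4) = (182 + 51)/(147 + (5 - 25/21)²) - 1*(-⅐) = 233/(147 + (80/21)²) + ⅐ = 233/(147 + 6400/441) + ⅐ = 233/(71227/441) + ⅐ = 233*(441/71227) + ⅐ = 102753/71227 + ⅐ = 790498/498589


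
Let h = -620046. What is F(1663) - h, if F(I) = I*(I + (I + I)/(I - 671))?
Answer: 1682030609/496 ≈ 3.3912e+6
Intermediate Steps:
F(I) = I*(I + 2*I/(-671 + I)) (F(I) = I*(I + (2*I)/(-671 + I)) = I*(I + 2*I/(-671 + I)))
F(1663) - h = 1663²*(-669 + 1663)/(-671 + 1663) - 1*(-620046) = 2765569*994/992 + 620046 = 2765569*(1/992)*994 + 620046 = 1374487793/496 + 620046 = 1682030609/496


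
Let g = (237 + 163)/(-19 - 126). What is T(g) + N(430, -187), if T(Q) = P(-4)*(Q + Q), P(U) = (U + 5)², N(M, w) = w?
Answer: -5583/29 ≈ -192.52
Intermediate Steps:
P(U) = (5 + U)²
g = -80/29 (g = 400/(-145) = 400*(-1/145) = -80/29 ≈ -2.7586)
T(Q) = 2*Q (T(Q) = (5 - 4)²*(Q + Q) = 1²*(2*Q) = 1*(2*Q) = 2*Q)
T(g) + N(430, -187) = 2*(-80/29) - 187 = -160/29 - 187 = -5583/29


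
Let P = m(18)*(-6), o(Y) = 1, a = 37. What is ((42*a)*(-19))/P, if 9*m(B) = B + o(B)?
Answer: 2331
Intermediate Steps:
m(B) = 1/9 + B/9 (m(B) = (B + 1)/9 = (1 + B)/9 = 1/9 + B/9)
P = -38/3 (P = (1/9 + (1/9)*18)*(-6) = (1/9 + 2)*(-6) = (19/9)*(-6) = -38/3 ≈ -12.667)
((42*a)*(-19))/P = ((42*37)*(-19))/(-38/3) = (1554*(-19))*(-3/38) = -29526*(-3/38) = 2331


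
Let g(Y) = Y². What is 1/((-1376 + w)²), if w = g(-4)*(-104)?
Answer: 1/9241600 ≈ 1.0821e-7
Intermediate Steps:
w = -1664 (w = (-4)²*(-104) = 16*(-104) = -1664)
1/((-1376 + w)²) = 1/((-1376 - 1664)²) = 1/((-3040)²) = 1/9241600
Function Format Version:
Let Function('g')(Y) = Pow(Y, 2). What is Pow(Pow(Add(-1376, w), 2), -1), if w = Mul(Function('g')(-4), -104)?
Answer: Rational(1, 9241600) ≈ 1.0821e-7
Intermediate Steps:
w = -1664 (w = Mul(Pow(-4, 2), -104) = Mul(16, -104) = -1664)
Pow(Pow(Add(-1376, w), 2), -1) = Pow(Pow(Add(-1376, -1664), 2), -1) = Pow(Pow(-3040, 2), -1) = Pow(9241600, -1) = Rational(1, 9241600)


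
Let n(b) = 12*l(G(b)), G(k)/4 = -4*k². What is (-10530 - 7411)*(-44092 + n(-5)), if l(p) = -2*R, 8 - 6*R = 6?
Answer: 791198100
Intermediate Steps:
G(k) = -16*k² (G(k) = 4*(-4*k²) = -16*k²)
R = ⅓ (R = 4/3 - ⅙*6 = 4/3 - 1 = ⅓ ≈ 0.33333)
l(p) = -⅔ (l(p) = -2*⅓ = -⅔)
n(b) = -8 (n(b) = 12*(-⅔) = -8)
(-10530 - 7411)*(-44092 + n(-5)) = (-10530 - 7411)*(-44092 - 8) = -17941*(-44100) = 791198100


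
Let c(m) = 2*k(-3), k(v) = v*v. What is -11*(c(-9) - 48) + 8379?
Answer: 8709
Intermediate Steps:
k(v) = v**2
c(m) = 18 (c(m) = 2*(-3)**2 = 2*9 = 18)
-11*(c(-9) - 48) + 8379 = -11*(18 - 48) + 8379 = -11*(-30) + 8379 = 330 + 8379 = 8709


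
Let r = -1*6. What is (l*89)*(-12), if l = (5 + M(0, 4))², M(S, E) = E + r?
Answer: -9612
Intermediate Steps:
r = -6
M(S, E) = -6 + E (M(S, E) = E - 6 = -6 + E)
l = 9 (l = (5 + (-6 + 4))² = (5 - 2)² = 3² = 9)
(l*89)*(-12) = (9*89)*(-12) = 801*(-12) = -9612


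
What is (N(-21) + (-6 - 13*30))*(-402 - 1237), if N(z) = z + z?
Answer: 717882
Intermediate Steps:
N(z) = 2*z
(N(-21) + (-6 - 13*30))*(-402 - 1237) = (2*(-21) + (-6 - 13*30))*(-402 - 1237) = (-42 + (-6 - 390))*(-1639) = (-42 - 396)*(-1639) = -438*(-1639) = 717882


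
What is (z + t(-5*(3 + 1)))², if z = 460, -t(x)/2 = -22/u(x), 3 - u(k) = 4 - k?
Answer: 92467456/441 ≈ 2.0968e+5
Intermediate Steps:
u(k) = -1 + k (u(k) = 3 - (4 - k) = 3 + (-4 + k) = -1 + k)
t(x) = 44/(-1 + x) (t(x) = -(-44)/(-1 + x) = 44/(-1 + x))
(z + t(-5*(3 + 1)))² = (460 + 44/(-1 - 5*(3 + 1)))² = (460 + 44/(-1 - 5*4))² = (460 + 44/(-1 - 20))² = (460 + 44/(-21))² = (460 + 44*(-1/21))² = (460 - 44/21)² = (9616/21)² = 92467456/441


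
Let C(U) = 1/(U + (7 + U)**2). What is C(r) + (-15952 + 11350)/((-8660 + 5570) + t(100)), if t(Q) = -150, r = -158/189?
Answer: 1037376761/716776020 ≈ 1.4473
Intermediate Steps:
r = -158/189 (r = -158*1/189 = -158/189 ≈ -0.83598)
C(r) + (-15952 + 11350)/((-8660 + 5570) + t(100)) = 1/(-158/189 + (7 - 158/189)**2) + (-15952 + 11350)/((-8660 + 5570) - 150) = 1/(-158/189 + (1165/189)**2) - 4602/(-3090 - 150) = 1/(-158/189 + 1357225/35721) - 4602/(-3240) = 1/(1327363/35721) - 4602*(-1/3240) = 35721/1327363 + 767/540 = 1037376761/716776020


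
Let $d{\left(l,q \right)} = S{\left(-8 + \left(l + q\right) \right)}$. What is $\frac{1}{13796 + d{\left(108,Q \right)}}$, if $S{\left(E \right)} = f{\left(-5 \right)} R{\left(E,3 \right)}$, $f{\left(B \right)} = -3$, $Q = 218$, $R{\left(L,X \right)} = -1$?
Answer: $\frac{1}{13799} \approx 7.2469 \cdot 10^{-5}$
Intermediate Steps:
$S{\left(E \right)} = 3$ ($S{\left(E \right)} = \left(-3\right) \left(-1\right) = 3$)
$d{\left(l,q \right)} = 3$
$\frac{1}{13796 + d{\left(108,Q \right)}} = \frac{1}{13796 + 3} = \frac{1}{13799}$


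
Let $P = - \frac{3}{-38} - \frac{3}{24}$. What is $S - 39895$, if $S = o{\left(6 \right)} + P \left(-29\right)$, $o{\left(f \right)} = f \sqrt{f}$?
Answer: $- \frac{6063837}{152} + 6 \sqrt{6} \approx -39879.0$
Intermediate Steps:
$o{\left(f \right)} = f^{\frac{3}{2}}$
$P = - \frac{7}{152}$ ($P = \left(-3\right) \left(- \frac{1}{38}\right) - \frac{1}{8} = \frac{3}{38} - \frac{1}{8} = - \frac{7}{152} \approx -0.046053$)
$S = \frac{203}{152} + 6 \sqrt{6}$ ($S = 6^{\frac{3}{2}} - - \frac{203}{152} = 6 \sqrt{6} + \frac{203}{152} = \frac{203}{152} + 6 \sqrt{6} \approx 16.032$)
$S - 39895 = \left(\frac{203}{152} + 6 \sqrt{6}\right) - 39895 = - \frac{6063837}{152} + 6 \sqrt{6}$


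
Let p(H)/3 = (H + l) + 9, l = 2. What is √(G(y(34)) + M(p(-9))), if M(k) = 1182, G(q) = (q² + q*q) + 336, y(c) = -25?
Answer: 4*√173 ≈ 52.612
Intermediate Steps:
G(q) = 336 + 2*q² (G(q) = (q² + q²) + 336 = 2*q² + 336 = 336 + 2*q²)
p(H) = 33 + 3*H (p(H) = 3*((H + 2) + 9) = 3*((2 + H) + 9) = 3*(11 + H) = 33 + 3*H)
√(G(y(34)) + M(p(-9))) = √((336 + 2*(-25)²) + 1182) = √((336 + 2*625) + 1182) = √((336 + 1250) + 1182) = √(1586 + 1182) = √2768 = 4*√173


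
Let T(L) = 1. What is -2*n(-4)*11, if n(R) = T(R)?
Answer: -22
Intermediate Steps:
n(R) = 1
-2*n(-4)*11 = -2*1*11 = -2*11 = -22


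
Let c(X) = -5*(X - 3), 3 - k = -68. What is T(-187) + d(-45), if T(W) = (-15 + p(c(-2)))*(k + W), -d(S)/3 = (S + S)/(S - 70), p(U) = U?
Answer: -26734/23 ≈ -1162.3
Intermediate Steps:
k = 71 (k = 3 - 1*(-68) = 3 + 68 = 71)
c(X) = 15 - 5*X (c(X) = -5*(-3 + X) = 15 - 5*X)
d(S) = -6*S/(-70 + S) (d(S) = -3*(S + S)/(S - 70) = -3*2*S/(-70 + S) = -6*S/(-70 + S))
T(W) = 710 + 10*W (T(W) = (-15 + (15 - 5*(-2)))*(71 + W) = (-15 + (15 + 10))*(71 + W) = (-15 + 25)*(71 + W) = 10*(71 + W) = 710 + 10*W)
T(-187) + d(-45) = (710 + 10*(-187)) - 6*(-45)/(-70 - 45) = (710 - 1870) - 6*(-45)/(-115) = -1160 - 6*(-45)*(-1/115) = -1160 - 54/23 = -26734/23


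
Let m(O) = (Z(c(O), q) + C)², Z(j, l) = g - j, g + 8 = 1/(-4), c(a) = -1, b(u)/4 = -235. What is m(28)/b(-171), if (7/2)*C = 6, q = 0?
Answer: -4805/147392 ≈ -0.032600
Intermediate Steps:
b(u) = -940 (b(u) = 4*(-235) = -940)
g = -33/4 (g = -8 + 1/(-4) = -8 - ¼ = -33/4 ≈ -8.2500)
Z(j, l) = -33/4 - j
C = 12/7 (C = (2/7)*6 = 12/7 ≈ 1.7143)
m(O) = 24025/784 (m(O) = ((-33/4 - 1*(-1)) + 12/7)² = ((-33/4 + 1) + 12/7)² = (-29/4 + 12/7)² = (-155/28)² = 24025/784)
m(28)/b(-171) = (24025/784)/(-940) = (24025/784)*(-1/940) = -4805/147392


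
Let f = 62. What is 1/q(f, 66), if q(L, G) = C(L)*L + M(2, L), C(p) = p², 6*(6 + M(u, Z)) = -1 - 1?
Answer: 3/714965 ≈ 4.1960e-6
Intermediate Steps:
M(u, Z) = -19/3 (M(u, Z) = -6 + (-1 - 1)/6 = -6 + (⅙)*(-2) = -6 - ⅓ = -19/3)
q(L, G) = -19/3 + L³ (q(L, G) = L²*L - 19/3 = L³ - 19/3 = -19/3 + L³)
1/q(f, 66) = 1/(-19/3 + 62³) = 1/(-19/3 + 238328) = 1/(714965/3) = 3/714965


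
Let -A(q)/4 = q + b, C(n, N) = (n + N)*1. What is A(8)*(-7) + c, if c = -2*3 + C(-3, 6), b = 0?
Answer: 221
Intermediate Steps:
C(n, N) = N + n (C(n, N) = (N + n)*1 = N + n)
A(q) = -4*q (A(q) = -4*(q + 0) = -4*q)
c = -3 (c = -2*3 + (6 - 3) = -6 + 3 = -3)
A(8)*(-7) + c = -4*8*(-7) - 3 = -32*(-7) - 3 = 224 - 3 = 221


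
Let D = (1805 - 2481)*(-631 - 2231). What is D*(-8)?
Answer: -15477696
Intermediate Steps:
D = 1934712 (D = -676*(-2862) = 1934712)
D*(-8) = 1934712*(-8) = -15477696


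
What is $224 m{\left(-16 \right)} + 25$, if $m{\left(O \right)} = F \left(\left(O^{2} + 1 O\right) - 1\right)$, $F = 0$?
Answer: $25$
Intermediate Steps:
$m{\left(O \right)} = 0$ ($m{\left(O \right)} = 0 \left(\left(O^{2} + 1 O\right) - 1\right) = 0 \left(\left(O^{2} + O\right) - 1\right) = 0 \left(\left(O + O^{2}\right) - 1\right) = 0 \left(-1 + O + O^{2}\right) = 0$)
$224 m{\left(-16 \right)} + 25 = 224 \cdot 0 + 25 = 0 + 25 = 25$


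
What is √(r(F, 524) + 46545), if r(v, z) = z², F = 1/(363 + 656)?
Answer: √321121 ≈ 566.68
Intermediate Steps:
F = 1/1019 ≈ 0.00098135
√(r(F, 524) + 46545) = √(524² + 46545) = √(274576 + 46545) = √321121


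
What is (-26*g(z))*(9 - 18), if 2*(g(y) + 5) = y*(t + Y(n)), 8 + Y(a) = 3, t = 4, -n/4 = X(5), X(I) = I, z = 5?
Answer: -1755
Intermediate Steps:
n = -20 (n = -4*5 = -20)
Y(a) = -5 (Y(a) = -8 + 3 = -5)
g(y) = -5 - y/2 (g(y) = -5 + (y*(4 - 5))/2 = -5 + (y*(-1))/2 = -5 + (-y)/2 = -5 - y/2)
(-26*g(z))*(9 - 18) = (-26*(-5 - ½*5))*(9 - 18) = -26*(-5 - 5/2)*(-9) = -26*(-15/2)*(-9) = 195*(-9) = -1755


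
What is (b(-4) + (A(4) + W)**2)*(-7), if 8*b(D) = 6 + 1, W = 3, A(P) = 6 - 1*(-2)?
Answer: -6825/8 ≈ -853.13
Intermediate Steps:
A(P) = 8 (A(P) = 6 + 2 = 8)
b(D) = 7/8 (b(D) = (6 + 1)/8 = (1/8)*7 = 7/8)
(b(-4) + (A(4) + W)**2)*(-7) = (7/8 + (8 + 3)**2)*(-7) = (7/8 + 11**2)*(-7) = (7/8 + 121)*(-7) = (975/8)*(-7) = -6825/8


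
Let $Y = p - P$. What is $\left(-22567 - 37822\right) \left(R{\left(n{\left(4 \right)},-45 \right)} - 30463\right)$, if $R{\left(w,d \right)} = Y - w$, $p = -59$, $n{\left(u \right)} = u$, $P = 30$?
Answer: $1845246284$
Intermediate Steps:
$Y = -89$ ($Y = -59 - 30 = -89$)
$R{\left(w,d \right)} = -89 - w$
$\left(-22567 - 37822\right) \left(R{\left(n{\left(4 \right)},-45 \right)} - 30463\right) = \left(-22567 - 37822\right) \left(\left(-89 - 4\right) - 30463\right) = - 60389 \left(\left(-89 - 4\right) - 30463\right) = - 60389 \left(-93 - 30463\right) = \left(-60389\right) \left(-30556\right) = 1845246284$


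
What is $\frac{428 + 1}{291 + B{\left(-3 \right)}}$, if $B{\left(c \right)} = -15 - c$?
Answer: $\frac{143}{93} \approx 1.5376$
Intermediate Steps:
$\frac{428 + 1}{291 + B{\left(-3 \right)}} = \frac{428 + 1}{291 - 12} = \frac{429}{291 + \left(-15 + 3\right)} = \frac{429}{291 - 12} = \frac{429}{279} = 429 \cdot \frac{1}{279} = \frac{143}{93}$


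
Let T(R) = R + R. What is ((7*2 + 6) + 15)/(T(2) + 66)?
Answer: 1/2 ≈ 0.50000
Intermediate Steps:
T(R) = 2*R
((7*2 + 6) + 15)/(T(2) + 66) = ((7*2 + 6) + 15)/(2*2 + 66) = ((14 + 6) + 15)/(4 + 66) = (20 + 15)/70 = (1/70)*35 = 1/2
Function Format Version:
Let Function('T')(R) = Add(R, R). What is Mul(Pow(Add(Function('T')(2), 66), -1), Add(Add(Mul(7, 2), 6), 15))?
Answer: Rational(1, 2) ≈ 0.50000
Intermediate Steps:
Function('T')(R) = Mul(2, R)
Mul(Pow(Add(Function('T')(2), 66), -1), Add(Add(Mul(7, 2), 6), 15)) = Mul(Pow(Add(Mul(2, 2), 66), -1), Add(Add(Mul(7, 2), 6), 15)) = Mul(Pow(Add(4, 66), -1), Add(Add(14, 6), 15)) = Mul(Pow(70, -1), Add(20, 15)) = Mul(Rational(1, 70), 35) = Rational(1, 2)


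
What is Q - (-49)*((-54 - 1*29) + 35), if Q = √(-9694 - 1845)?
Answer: -2352 + I*√11539 ≈ -2352.0 + 107.42*I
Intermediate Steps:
Q = I*√11539 (Q = √(-11539) = I*√11539 ≈ 107.42*I)
Q - (-49)*((-54 - 1*29) + 35) = I*√11539 - (-49)*((-54 - 1*29) + 35) = I*√11539 - (-49)*((-54 - 29) + 35) = I*√11539 - (-49)*(-83 + 35) = I*√11539 - (-49)*(-48) = I*√11539 - 1*2352 = I*√11539 - 2352 = -2352 + I*√11539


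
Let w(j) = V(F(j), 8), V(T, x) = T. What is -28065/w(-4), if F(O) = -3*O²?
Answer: 9355/16 ≈ 584.69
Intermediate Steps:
w(j) = -3*j²
-28065/w(-4) = -28065/((-3*(-4)²)) = -28065/((-3*16)) = -28065/(-48) = -28065*(-1/48) = 9355/16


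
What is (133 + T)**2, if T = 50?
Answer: 33489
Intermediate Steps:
(133 + T)**2 = (133 + 50)**2 = 183**2 = 33489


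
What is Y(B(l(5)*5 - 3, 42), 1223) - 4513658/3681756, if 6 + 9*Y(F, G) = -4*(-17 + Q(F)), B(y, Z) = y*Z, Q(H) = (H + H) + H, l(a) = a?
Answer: -752512307/613626 ≈ -1226.3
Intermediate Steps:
Q(H) = 3*H (Q(H) = 2*H + H = 3*H)
B(y, Z) = Z*y
Y(F, G) = 62/9 - 4*F/3 (Y(F, G) = -⅔ + (-4*(-17 + 3*F))/9 = -⅔ + (68 - 12*F)/9 = -⅔ + (68/9 - 4*F/3) = 62/9 - 4*F/3)
Y(B(l(5)*5 - 3, 42), 1223) - 4513658/3681756 = (62/9 - 56*(5*5 - 3)) - 4513658/3681756 = (62/9 - 56*(25 - 3)) - 4513658/3681756 = (62/9 - 56*22) - 1*2256829/1840878 = (62/9 - 4/3*924) - 2256829/1840878 = (62/9 - 1232) - 2256829/1840878 = -11026/9 - 2256829/1840878 = -752512307/613626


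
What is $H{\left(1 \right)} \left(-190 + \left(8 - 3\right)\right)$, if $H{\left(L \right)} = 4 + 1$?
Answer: $-925$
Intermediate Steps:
$H{\left(L \right)} = 5$
$H{\left(1 \right)} \left(-190 + \left(8 - 3\right)\right) = 5 \left(-190 + \left(8 - 3\right)\right) = 5 \left(-190 + 5\right) = 5 \left(-185\right) = -925$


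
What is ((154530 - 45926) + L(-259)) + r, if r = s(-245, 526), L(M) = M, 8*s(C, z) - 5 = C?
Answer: 108315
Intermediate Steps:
s(C, z) = 5/8 + C/8
r = -30 (r = 5/8 + (1/8)*(-245) = 5/8 - 245/8 = -30)
((154530 - 45926) + L(-259)) + r = ((154530 - 45926) - 259) - 30 = (108604 - 259) - 30 = 108345 - 30 = 108315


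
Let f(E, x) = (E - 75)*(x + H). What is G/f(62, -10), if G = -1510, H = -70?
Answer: -151/104 ≈ -1.4519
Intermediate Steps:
f(E, x) = (-75 + E)*(-70 + x) (f(E, x) = (E - 75)*(x - 70) = (-75 + E)*(-70 + x))
G/f(62, -10) = -1510/(5250 - 75*(-10) - 70*62 + 62*(-10)) = -1510/(5250 + 750 - 4340 - 620) = -1510/1040 = -1510*1/1040 = -151/104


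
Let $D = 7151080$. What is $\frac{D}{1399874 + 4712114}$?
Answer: $\frac{1787770}{1527997} \approx 1.17$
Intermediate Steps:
$\frac{D}{1399874 + 4712114} = \frac{7151080}{1399874 + 4712114} = \frac{7151080}{6111988} = 7151080 \cdot \frac{1}{6111988} = \frac{1787770}{1527997}$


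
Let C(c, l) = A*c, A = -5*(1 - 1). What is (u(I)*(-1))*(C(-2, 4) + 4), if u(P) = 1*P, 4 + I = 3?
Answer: 4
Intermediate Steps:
I = -1 (I = -4 + 3 = -1)
A = 0 (A = -5*0 = 0)
C(c, l) = 0 (C(c, l) = 0*c = 0)
u(P) = P
(u(I)*(-1))*(C(-2, 4) + 4) = (-1*(-1))*(0 + 4) = 1*4 = 4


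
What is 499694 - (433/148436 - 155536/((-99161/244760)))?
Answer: 1704218220518351/14719062196 ≈ 1.1578e+5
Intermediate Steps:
499694 - (433/148436 - 155536/((-99161/244760))) = 499694 - (433*(1/148436) - 155536/((-99161*1/244760))) = 499694 - (433/148436 - 155536/(-99161/244760)) = 499694 - (433/148436 - 155536*(-244760/99161)) = 499694 - (433/148436 + 38068991360/99161) = 499694 - 1*5650808844449673/14719062196 = 499694 - 5650808844449673/14719062196 = 1704218220518351/14719062196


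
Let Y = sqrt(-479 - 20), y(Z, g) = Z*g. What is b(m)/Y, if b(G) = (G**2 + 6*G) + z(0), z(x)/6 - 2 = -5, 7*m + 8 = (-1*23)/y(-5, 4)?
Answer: 449111*I*sqrt(499)/9780400 ≈ 1.0258*I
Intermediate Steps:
m = -137/140 (m = -8/7 + ((-1*23)/((-5*4)))/7 = -8/7 + (-23/(-20))/7 = -8/7 + (-23*(-1/20))/7 = -8/7 + (1/7)*(23/20) = -8/7 + 23/140 = -137/140 ≈ -0.97857)
z(x) = -18 (z(x) = 12 + 6*(-5) = 12 - 30 = -18)
b(G) = -18 + G**2 + 6*G (b(G) = (G**2 + 6*G) - 18 = -18 + G**2 + 6*G)
Y = I*sqrt(499) (Y = sqrt(-499) = I*sqrt(499) ≈ 22.338*I)
b(m)/Y = (-18 + (-137/140)**2 + 6*(-137/140))/((I*sqrt(499))) = (-18 + 18769/19600 - 411/70)*(-I*sqrt(499)/499) = -(-449111)*I*sqrt(499)/9780400 = 449111*I*sqrt(499)/9780400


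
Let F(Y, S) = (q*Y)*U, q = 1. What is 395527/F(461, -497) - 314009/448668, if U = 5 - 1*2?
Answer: 59008677863/206835948 ≈ 285.29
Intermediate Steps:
U = 3 (U = 5 - 2 = 3)
F(Y, S) = 3*Y (F(Y, S) = (1*Y)*3 = Y*3 = 3*Y)
395527/F(461, -497) - 314009/448668 = 395527/((3*461)) - 314009/448668 = 395527/1383 - 314009*1/448668 = 395527*(1/1383) - 314009/448668 = 395527/1383 - 314009/448668 = 59008677863/206835948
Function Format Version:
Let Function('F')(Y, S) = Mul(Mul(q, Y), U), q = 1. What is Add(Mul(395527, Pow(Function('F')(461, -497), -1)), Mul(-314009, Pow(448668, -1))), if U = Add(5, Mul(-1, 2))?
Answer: Rational(59008677863, 206835948) ≈ 285.29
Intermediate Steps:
U = 3 (U = Add(5, -2) = 3)
Function('F')(Y, S) = Mul(3, Y) (Function('F')(Y, S) = Mul(Mul(1, Y), 3) = Mul(Y, 3) = Mul(3, Y))
Add(Mul(395527, Pow(Function('F')(461, -497), -1)), Mul(-314009, Pow(448668, -1))) = Add(Mul(395527, Pow(Mul(3, 461), -1)), Mul(-314009, Pow(448668, -1))) = Add(Mul(395527, Pow(1383, -1)), Mul(-314009, Rational(1, 448668))) = Add(Mul(395527, Rational(1, 1383)), Rational(-314009, 448668)) = Add(Rational(395527, 1383), Rational(-314009, 448668)) = Rational(59008677863, 206835948)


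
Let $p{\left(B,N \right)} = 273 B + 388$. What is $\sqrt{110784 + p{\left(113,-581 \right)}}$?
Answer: $\sqrt{142021} \approx 376.86$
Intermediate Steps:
$p{\left(B,N \right)} = 388 + 273 B$
$\sqrt{110784 + p{\left(113,-581 \right)}} = \sqrt{110784 + \left(388 + 273 \cdot 113\right)} = \sqrt{110784 + \left(388 + 30849\right)} = \sqrt{110784 + 31237} = \sqrt{142021}$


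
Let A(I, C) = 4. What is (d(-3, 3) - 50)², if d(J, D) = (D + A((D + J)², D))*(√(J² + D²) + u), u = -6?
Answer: 9346 - 3864*√2 ≈ 3881.5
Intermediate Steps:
d(J, D) = (-6 + √(D² + J²))*(4 + D) (d(J, D) = (D + 4)*(√(J² + D²) - 6) = (4 + D)*(√(D² + J²) - 6) = (4 + D)*(-6 + √(D² + J²)) = (-6 + √(D² + J²))*(4 + D))
(d(-3, 3) - 50)² = ((-24 - 6*3 + 4*√(3² + (-3)²) + 3*√(3² + (-3)²)) - 50)² = ((-24 - 18 + 4*√(9 + 9) + 3*√(9 + 9)) - 50)² = ((-24 - 18 + 4*√18 + 3*√18) - 50)² = ((-24 - 18 + 4*(3*√2) + 3*(3*√2)) - 50)² = ((-24 - 18 + 12*√2 + 9*√2) - 50)² = ((-42 + 21*√2) - 50)² = (-92 + 21*√2)²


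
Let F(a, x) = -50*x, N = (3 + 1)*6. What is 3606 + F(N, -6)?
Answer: 3906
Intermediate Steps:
N = 24 (N = 4*6 = 24)
3606 + F(N, -6) = 3606 - 50*(-6) = 3606 + 300 = 3906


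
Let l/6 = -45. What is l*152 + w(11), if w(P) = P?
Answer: -41029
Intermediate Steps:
l = -270 (l = 6*(-45) = -270)
l*152 + w(11) = -270*152 + 11 = -41040 + 11 = -41029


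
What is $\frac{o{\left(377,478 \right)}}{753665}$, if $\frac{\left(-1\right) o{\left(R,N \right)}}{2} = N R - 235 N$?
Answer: $- \frac{1912}{10615} \approx -0.18012$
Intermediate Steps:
$o{\left(R,N \right)} = 470 N - 2 N R$ ($o{\left(R,N \right)} = - 2 \left(N R - 235 N\right) = - 2 \left(- 235 N + N R\right) = 470 N - 2 N R$)
$\frac{o{\left(377,478 \right)}}{753665} = \frac{2 \cdot 478 \left(235 - 377\right)}{753665} = 2 \cdot 478 \left(235 - 377\right) \frac{1}{753665} = 2 \cdot 478 \left(-142\right) \frac{1}{753665} = \left(-135752\right) \frac{1}{753665} = - \frac{1912}{10615}$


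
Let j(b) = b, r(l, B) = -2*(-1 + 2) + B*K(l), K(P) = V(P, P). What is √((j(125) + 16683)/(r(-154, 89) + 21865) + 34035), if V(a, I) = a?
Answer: √2264711951571/8157 ≈ 184.49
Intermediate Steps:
K(P) = P
r(l, B) = -2 + B*l (r(l, B) = -2*(-1 + 2) + B*l = -2*1 + B*l = -2 + B*l)
√((j(125) + 16683)/(r(-154, 89) + 21865) + 34035) = √((125 + 16683)/((-2 + 89*(-154)) + 21865) + 34035) = √(16808/((-2 - 13706) + 21865) + 34035) = √(16808/(-13708 + 21865) + 34035) = √(16808/8157 + 34035) = √(277640303/8157) = √2264711951571/8157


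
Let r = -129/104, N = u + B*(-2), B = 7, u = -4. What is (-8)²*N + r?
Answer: -119937/104 ≈ -1153.2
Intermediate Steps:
N = -18 (N = -4 + 7*(-2) = -4 - 14 = -18)
r = -129/104 (r = -129*1/104 = -129/104 ≈ -1.2404)
(-8)²*N + r = (-8)²*(-18) - 129/104 = 64*(-18) - 129/104 = -1152 - 129/104 = -119937/104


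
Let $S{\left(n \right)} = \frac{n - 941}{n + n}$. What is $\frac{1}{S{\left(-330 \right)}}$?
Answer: $\frac{660}{1271} \approx 0.51928$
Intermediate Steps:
$S{\left(n \right)} = \frac{-941 + n}{2 n}$
$\frac{1}{S{\left(-330 \right)}} = \frac{1}{\frac{1}{2} \frac{1}{-330} \left(-941 - 330\right)} = \frac{1}{\frac{1}{2} \left(- \frac{1}{330}\right) \left(-1271\right)} = \frac{1}{\frac{1271}{660}} = \frac{660}{1271}$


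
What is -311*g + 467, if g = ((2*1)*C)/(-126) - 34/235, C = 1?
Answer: 7653182/14805 ≈ 516.93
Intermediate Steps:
g = -2377/14805 (g = ((2*1)*1)/(-126) - 34/235 = (2*1)*(-1/126) - 34*1/235 = 2*(-1/126) - 34/235 = -1/63 - 34/235 = -2377/14805 ≈ -0.16055)
-311*g + 467 = -311*(-2377/14805) + 467 = 739247/14805 + 467 = 7653182/14805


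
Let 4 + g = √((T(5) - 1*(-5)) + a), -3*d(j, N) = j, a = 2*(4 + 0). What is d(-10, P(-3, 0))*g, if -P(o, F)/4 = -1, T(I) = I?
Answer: -40/3 + 10*√2 ≈ 0.80880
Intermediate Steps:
P(o, F) = 4 (P(o, F) = -4*(-1) = 4)
a = 8 (a = 2*4 = 8)
d(j, N) = -j/3
g = -4 + 3*√2 (g = -4 + √((5 - 1*(-5)) + 8) = -4 + √((5 + 5) + 8) = -4 + √(10 + 8) = -4 + √18 = -4 + 3*√2 ≈ 0.24264)
d(-10, P(-3, 0))*g = (-⅓*(-10))*(-4 + 3*√2) = 10*(-4 + 3*√2)/3 = -40/3 + 10*√2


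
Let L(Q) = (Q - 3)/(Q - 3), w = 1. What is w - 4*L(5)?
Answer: -3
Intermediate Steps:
L(Q) = 1 (L(Q) = (-3 + Q)/(-3 + Q) = 1)
w - 4*L(5) = 1 - 4*1 = 1 - 4 = -3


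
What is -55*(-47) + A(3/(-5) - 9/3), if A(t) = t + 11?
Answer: 12962/5 ≈ 2592.4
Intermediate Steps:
A(t) = 11 + t
-55*(-47) + A(3/(-5) - 9/3) = -55*(-47) + (11 + (3/(-5) - 9/3)) = 2585 + (11 + (3*(-⅕) - 9*⅓)) = 2585 + (11 + (-⅗ - 3)) = 2585 + (11 - 18/5) = 2585 + 37/5 = 12962/5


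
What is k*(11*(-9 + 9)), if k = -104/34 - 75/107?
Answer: 0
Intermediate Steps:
k = -6839/1819 (k = -104*1/34 - 75*1/107 = -52/17 - 75/107 = -6839/1819 ≈ -3.7598)
k*(11*(-9 + 9)) = -75229*(-9 + 9)/1819 = -75229*0/1819 = -6839/1819*0 = 0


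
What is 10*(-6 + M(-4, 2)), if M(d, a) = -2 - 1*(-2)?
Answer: -60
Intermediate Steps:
M(d, a) = 0 (M(d, a) = -2 + 2 = 0)
10*(-6 + M(-4, 2)) = 10*(-6 + 0) = 10*(-6) = -60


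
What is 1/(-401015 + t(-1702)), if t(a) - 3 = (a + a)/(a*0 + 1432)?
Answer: -358/143563147 ≈ -2.4937e-6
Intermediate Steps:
t(a) = 3 + a/716 (t(a) = 3 + (a + a)/(a*0 + 1432) = 3 + (2*a)/(0 + 1432) = 3 + (2*a)/1432 = 3 + (2*a)*(1/1432) = 3 + a/716)
1/(-401015 + t(-1702)) = 1/(-401015 + (3 + (1/716)*(-1702))) = 1/(-401015 + (3 - 851/358)) = 1/(-401015 + 223/358) = 1/(-143563147/358) = -358/143563147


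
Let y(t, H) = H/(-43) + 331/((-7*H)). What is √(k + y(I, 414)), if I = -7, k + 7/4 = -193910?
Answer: I*√334593198218797/41538 ≈ 440.37*I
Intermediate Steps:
k = -775647/4 (k = -7/4 - 193910 = -775647/4 ≈ -1.9391e+5)
y(t, H) = -331/(7*H) - H/43 (y(t, H) = H*(-1/43) + 331*(-1/(7*H)) = -H/43 - 331/(7*H) = -331/(7*H) - H/43)
√(k + y(I, 414)) = √(-775647/4 + (-331/7/414 - 1/43*414)) = √(-775647/4 + (-331/7*1/414 - 414/43)) = √(-775647/4 + (-331/2898 - 414/43)) = √(-775647/4 - 1214005/124614) = √(-48330665639/249228) = I*√334593198218797/41538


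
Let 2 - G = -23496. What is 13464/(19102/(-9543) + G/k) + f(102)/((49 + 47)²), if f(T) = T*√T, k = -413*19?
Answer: -126029639043/46766851 + 17*√102/1536 ≈ -2694.7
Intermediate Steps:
G = 23498 (G = 2 - 1*(-23496) = 2 + 23496 = 23498)
k = -7847
f(T) = T^(3/2)
13464/(19102/(-9543) + G/k) + f(102)/((49 + 47)²) = 13464/(19102/(-9543) + 23498/(-7847)) + 102^(3/2)/((49 + 47)²) = 13464/(19102*(-1/9543) + 23498*(-1/7847)) + (102*√102)/(96²) = 13464/(-19102/9543 - 23498/7847) + (102*√102)/9216 = 13464/(-374134808/74883921) + (102*√102)*(1/9216) = 13464*(-74883921/374134808) + 17*√102/1536 = -126029639043/46766851 + 17*√102/1536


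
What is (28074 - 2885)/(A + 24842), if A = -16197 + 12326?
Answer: 25189/20971 ≈ 1.2011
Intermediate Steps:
A = -3871
(28074 - 2885)/(A + 24842) = (28074 - 2885)/(-3871 + 24842) = 25189/20971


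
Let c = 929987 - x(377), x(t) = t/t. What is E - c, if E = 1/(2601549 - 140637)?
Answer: -2288613707231/2460912 ≈ -9.2999e+5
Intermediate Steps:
E = 1/2460912 ≈ 4.0635e-7
x(t) = 1
c = 929986 (c = 929987 - 1*1 = 929987 - 1 = 929986)
E - c = 1/2460912 - 1*929986 = 1/2460912 - 929986 = -2288613707231/2460912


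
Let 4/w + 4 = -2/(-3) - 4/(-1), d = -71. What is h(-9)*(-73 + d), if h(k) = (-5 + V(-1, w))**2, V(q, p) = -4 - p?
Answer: -32400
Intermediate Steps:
w = 6 (w = 4/(-4 + (-2/(-3) - 4/(-1))) = 4/(-4 + (-2*(-1/3) - 4*(-1))) = 4/(-4 + (2/3 + 4)) = 4/(-4 + 14/3) = 4/(2/3) = 4*(3/2) = 6)
h(k) = 225 (h(k) = (-5 + (-4 - 1*6))**2 = (-5 + (-4 - 6))**2 = (-5 - 10)**2 = (-15)**2 = 225)
h(-9)*(-73 + d) = 225*(-73 - 71) = 225*(-144) = -32400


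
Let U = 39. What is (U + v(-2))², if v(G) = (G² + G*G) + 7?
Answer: 2916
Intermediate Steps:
v(G) = 7 + 2*G² (v(G) = (G² + G²) + 7 = 2*G² + 7 = 7 + 2*G²)
(U + v(-2))² = (39 + (7 + 2*(-2)²))² = (39 + (7 + 2*4))² = (39 + (7 + 8))² = (39 + 15)² = 54² = 2916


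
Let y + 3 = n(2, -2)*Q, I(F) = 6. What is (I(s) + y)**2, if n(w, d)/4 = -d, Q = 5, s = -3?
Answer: 1849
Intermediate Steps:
n(w, d) = -4*d (n(w, d) = 4*(-d) = -4*d)
y = 37 (y = -3 - 4*(-2)*5 = -3 + 8*5 = -3 + 40 = 37)
(I(s) + y)**2 = (6 + 37)**2 = 43**2 = 1849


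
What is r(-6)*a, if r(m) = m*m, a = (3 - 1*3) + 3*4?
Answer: 432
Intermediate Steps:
a = 12 (a = (3 - 3) + 12 = 0 + 12 = 12)
r(m) = m²
r(-6)*a = (-6)²*12 = 36*12 = 432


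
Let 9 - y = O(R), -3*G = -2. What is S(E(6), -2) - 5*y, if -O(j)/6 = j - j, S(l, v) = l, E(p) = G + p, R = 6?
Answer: -115/3 ≈ -38.333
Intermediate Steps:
G = ⅔ (G = -⅓*(-2) = ⅔ ≈ 0.66667)
E(p) = ⅔ + p
O(j) = 0 (O(j) = -6*(j - j) = -6*0 = 0)
y = 9 (y = 9 - 1*0 = 9 + 0 = 9)
S(E(6), -2) - 5*y = (⅔ + 6) - 5*9 = 20/3 - 45 = -115/3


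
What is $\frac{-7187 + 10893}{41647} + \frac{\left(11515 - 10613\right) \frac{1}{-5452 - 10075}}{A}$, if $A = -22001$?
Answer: $\frac{1266042472656}{14227011970969} \approx 0.088989$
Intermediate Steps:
$\frac{-7187 + 10893}{41647} + \frac{\left(11515 - 10613\right) \frac{1}{-5452 - 10075}}{A} = \frac{-7187 + 10893}{41647} + \frac{\left(11515 - 10613\right) \frac{1}{-5452 - 10075}}{-22001} = 3706 \cdot \frac{1}{41647} + \frac{902}{-15527} \left(- \frac{1}{22001}\right) = \frac{3706}{41647} + 902 \left(- \frac{1}{15527}\right) \left(- \frac{1}{22001}\right) = \frac{3706}{41647} - - \frac{902}{341609527} = \frac{3706}{41647} + \frac{902}{341609527} = \frac{1266042472656}{14227011970969}$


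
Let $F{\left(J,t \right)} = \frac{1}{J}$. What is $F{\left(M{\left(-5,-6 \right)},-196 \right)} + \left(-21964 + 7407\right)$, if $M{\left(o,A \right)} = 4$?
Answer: $- \frac{58227}{4} \approx -14557.0$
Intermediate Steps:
$F{\left(M{\left(-5,-6 \right)},-196 \right)} + \left(-21964 + 7407\right) = \frac{1}{4} + \left(-21964 + 7407\right) = \frac{1}{4} - 14557 = - \frac{58227}{4}$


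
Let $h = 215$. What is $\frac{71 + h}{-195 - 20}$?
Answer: $- \frac{286}{215} \approx -1.3302$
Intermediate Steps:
$\frac{71 + h}{-195 - 20} = \frac{71 + 215}{-195 - 20} = \frac{286}{-215} = 286 \left(- \frac{1}{215}\right) = - \frac{286}{215}$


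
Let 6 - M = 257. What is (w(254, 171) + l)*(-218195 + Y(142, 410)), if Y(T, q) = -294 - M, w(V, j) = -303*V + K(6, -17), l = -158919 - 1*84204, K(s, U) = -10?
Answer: 69856892610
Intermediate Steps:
l = -243123 (l = -158919 - 84204 = -243123)
w(V, j) = -10 - 303*V (w(V, j) = -303*V - 10 = -10 - 303*V)
M = -251 (M = 6 - 1*257 = 6 - 257 = -251)
Y(T, q) = -43 (Y(T, q) = -294 - 1*(-251) = -294 + 251 = -43)
(w(254, 171) + l)*(-218195 + Y(142, 410)) = ((-10 - 303*254) - 243123)*(-218195 - 43) = ((-10 - 76962) - 243123)*(-218238) = (-76972 - 243123)*(-218238) = -320095*(-218238) = 69856892610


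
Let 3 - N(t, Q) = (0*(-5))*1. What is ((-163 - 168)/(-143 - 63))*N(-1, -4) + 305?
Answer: 63823/206 ≈ 309.82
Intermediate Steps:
N(t, Q) = 3 (N(t, Q) = 3 - 0*(-5) = 3 - 0 = 3 - 1*0 = 3 + 0 = 3)
((-163 - 168)/(-143 - 63))*N(-1, -4) + 305 = ((-163 - 168)/(-143 - 63))*3 + 305 = -331/(-206)*3 + 305 = -331*(-1/206)*3 + 305 = (331/206)*3 + 305 = 993/206 + 305 = 63823/206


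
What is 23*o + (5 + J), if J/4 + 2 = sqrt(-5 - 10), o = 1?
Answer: 20 + 4*I*sqrt(15) ≈ 20.0 + 15.492*I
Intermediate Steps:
J = -8 + 4*I*sqrt(15) (J = -8 + 4*sqrt(-5 - 10) = -8 + 4*sqrt(-15) = -8 + 4*(I*sqrt(15)) = -8 + 4*I*sqrt(15) ≈ -8.0 + 15.492*I)
23*o + (5 + J) = 23*1 + (5 + (-8 + 4*I*sqrt(15))) = 23 + (-3 + 4*I*sqrt(15)) = 20 + 4*I*sqrt(15)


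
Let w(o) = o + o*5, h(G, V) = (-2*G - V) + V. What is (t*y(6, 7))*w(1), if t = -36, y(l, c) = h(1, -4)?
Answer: 432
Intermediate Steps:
h(G, V) = -2*G (h(G, V) = (-V - 2*G) + V = -2*G)
y(l, c) = -2 (y(l, c) = -2*1 = -2)
w(o) = 6*o (w(o) = o + 5*o = 6*o)
(t*y(6, 7))*w(1) = (-36*(-2))*(6*1) = 72*6 = 432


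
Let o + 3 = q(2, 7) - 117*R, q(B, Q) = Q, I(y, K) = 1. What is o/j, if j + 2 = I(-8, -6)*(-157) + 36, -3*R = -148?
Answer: 5768/123 ≈ 46.894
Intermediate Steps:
R = 148/3 (R = -⅓*(-148) = 148/3 ≈ 49.333)
j = -123 (j = -2 + (1*(-157) + 36) = -2 + (-157 + 36) = -2 - 121 = -123)
o = -5768 (o = -3 + (7 - 117*148/3) = -3 + (7 - 5772) = -3 - 5765 = -5768)
o/j = -5768/(-123) = -5768*(-1/123) = 5768/123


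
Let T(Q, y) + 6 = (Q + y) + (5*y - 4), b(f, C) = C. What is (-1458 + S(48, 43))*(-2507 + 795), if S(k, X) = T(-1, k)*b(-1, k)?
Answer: -20266656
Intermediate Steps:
T(Q, y) = -10 + Q + 6*y (T(Q, y) = -6 + ((Q + y) + (5*y - 4)) = -6 + ((Q + y) + (-4 + 5*y)) = -6 + (-4 + Q + 6*y) = -10 + Q + 6*y)
S(k, X) = k*(-11 + 6*k) (S(k, X) = (-10 - 1 + 6*k)*k = (-11 + 6*k)*k = k*(-11 + 6*k))
(-1458 + S(48, 43))*(-2507 + 795) = (-1458 + 48*(-11 + 6*48))*(-2507 + 795) = (-1458 + 48*(-11 + 288))*(-1712) = (-1458 + 48*277)*(-1712) = (-1458 + 13296)*(-1712) = 11838*(-1712) = -20266656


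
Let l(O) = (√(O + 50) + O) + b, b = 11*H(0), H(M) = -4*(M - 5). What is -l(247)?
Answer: -467 - 3*√33 ≈ -484.23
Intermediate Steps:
H(M) = 20 - 4*M (H(M) = -4*(-5 + M) = 20 - 4*M)
b = 220 (b = 11*(20 - 4*0) = 11*(20 + 0) = 11*20 = 220)
l(O) = 220 + O + √(50 + O) (l(O) = (√(O + 50) + O) + 220 = (√(50 + O) + O) + 220 = (O + √(50 + O)) + 220 = 220 + O + √(50 + O))
-l(247) = -(220 + 247 + √(50 + 247)) = -(220 + 247 + √297) = -(220 + 247 + 3*√33) = -(467 + 3*√33) = -467 - 3*√33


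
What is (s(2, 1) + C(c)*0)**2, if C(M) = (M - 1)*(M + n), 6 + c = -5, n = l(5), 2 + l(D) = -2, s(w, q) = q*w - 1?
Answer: 1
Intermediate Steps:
s(w, q) = -1 + q*w
l(D) = -4 (l(D) = -2 - 2 = -4)
n = -4
c = -11 (c = -6 - 5 = -11)
C(M) = (-1 + M)*(-4 + M) (C(M) = (M - 1)*(M - 4) = (-1 + M)*(-4 + M))
(s(2, 1) + C(c)*0)**2 = ((-1 + 1*2) + (4 + (-11)**2 - 5*(-11))*0)**2 = ((-1 + 2) + (4 + 121 + 55)*0)**2 = (1 + 180*0)**2 = (1 + 0)**2 = 1**2 = 1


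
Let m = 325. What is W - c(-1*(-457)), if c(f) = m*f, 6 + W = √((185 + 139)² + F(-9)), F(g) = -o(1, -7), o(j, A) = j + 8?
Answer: -148531 + 3*√11663 ≈ -1.4821e+5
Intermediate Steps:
o(j, A) = 8 + j
F(g) = -9 (F(g) = -(8 + 1) = -1*9 = -9)
W = -6 + 3*√11663 (W = -6 + √((185 + 139)² - 9) = -6 + √(324² - 9) = -6 + √(104976 - 9) = -6 + √104967 = -6 + 3*√11663 ≈ 317.99)
c(f) = 325*f
W - c(-1*(-457)) = (-6 + 3*√11663) - 325*(-1*(-457)) = (-6 + 3*√11663) - 325*457 = (-6 + 3*√11663) - 1*148525 = (-6 + 3*√11663) - 148525 = -148531 + 3*√11663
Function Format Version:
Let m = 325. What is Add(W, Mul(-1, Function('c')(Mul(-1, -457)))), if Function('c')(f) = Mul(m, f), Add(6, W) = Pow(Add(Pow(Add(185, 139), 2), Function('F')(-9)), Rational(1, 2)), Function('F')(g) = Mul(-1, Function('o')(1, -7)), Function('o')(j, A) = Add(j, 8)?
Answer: Add(-148531, Mul(3, Pow(11663, Rational(1, 2)))) ≈ -1.4821e+5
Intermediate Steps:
Function('o')(j, A) = Add(8, j)
Function('F')(g) = -9 (Function('F')(g) = Mul(-1, Add(8, 1)) = Mul(-1, 9) = -9)
W = Add(-6, Mul(3, Pow(11663, Rational(1, 2)))) (W = Add(-6, Pow(Add(Pow(Add(185, 139), 2), -9), Rational(1, 2))) = Add(-6, Pow(Add(Pow(324, 2), -9), Rational(1, 2))) = Add(-6, Pow(Add(104976, -9), Rational(1, 2))) = Add(-6, Pow(104967, Rational(1, 2))) = Add(-6, Mul(3, Pow(11663, Rational(1, 2)))) ≈ 317.99)
Function('c')(f) = Mul(325, f)
Add(W, Mul(-1, Function('c')(Mul(-1, -457)))) = Add(Add(-6, Mul(3, Pow(11663, Rational(1, 2)))), Mul(-1, Mul(325, Mul(-1, -457)))) = Add(Add(-6, Mul(3, Pow(11663, Rational(1, 2)))), Mul(-1, Mul(325, 457))) = Add(Add(-6, Mul(3, Pow(11663, Rational(1, 2)))), Mul(-1, 148525)) = Add(Add(-6, Mul(3, Pow(11663, Rational(1, 2)))), -148525) = Add(-148531, Mul(3, Pow(11663, Rational(1, 2))))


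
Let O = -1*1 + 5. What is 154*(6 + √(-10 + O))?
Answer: 924 + 154*I*√6 ≈ 924.0 + 377.22*I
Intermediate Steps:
O = 4 (O = -1 + 5 = 4)
154*(6 + √(-10 + O)) = 154*(6 + √(-10 + 4)) = 154*(6 + √(-6)) = 154*(6 + I*√6) = 924 + 154*I*√6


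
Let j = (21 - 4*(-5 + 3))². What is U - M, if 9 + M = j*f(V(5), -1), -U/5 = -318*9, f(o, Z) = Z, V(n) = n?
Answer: 15160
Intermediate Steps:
j = 841 (j = (21 - 4*(-2))² = (21 + 8)² = 29² = 841)
U = 14310 (U = -(-1590)*9 = -5*(-2862) = 14310)
M = -850 (M = -9 + 841*(-1) = -9 - 841 = -850)
U - M = 14310 - 1*(-850) = 14310 + 850 = 15160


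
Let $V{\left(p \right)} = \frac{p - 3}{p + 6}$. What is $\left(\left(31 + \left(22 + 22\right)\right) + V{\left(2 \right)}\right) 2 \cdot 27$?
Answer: $\frac{16173}{4} \approx 4043.3$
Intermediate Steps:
$V{\left(p \right)} = \frac{-3 + p}{6 + p}$
$\left(\left(31 + \left(22 + 22\right)\right) + V{\left(2 \right)}\right) 2 \cdot 27 = \left(\left(31 + \left(22 + 22\right)\right) + \frac{-3 + 2}{6 + 2}\right) 2 \cdot 27 = \left(\left(31 + 44\right) + \frac{1}{8} \left(-1\right)\right) 54 = \left(75 + \frac{1}{8} \left(-1\right)\right) 54 = \left(75 - \frac{1}{8}\right) 54 = \frac{599}{8} \cdot 54 = \frac{16173}{4}$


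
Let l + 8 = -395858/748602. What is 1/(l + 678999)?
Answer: 374301/254146812362 ≈ 1.4728e-6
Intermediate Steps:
l = -3192337/374301 (l = -8 - 395858/748602 = -8 - 395858*1/748602 = -8 - 197929/374301 = -3192337/374301 ≈ -8.5288)
1/(l + 678999) = 1/(-3192337/374301 + 678999) = 1/(254146812362/374301) = 374301/254146812362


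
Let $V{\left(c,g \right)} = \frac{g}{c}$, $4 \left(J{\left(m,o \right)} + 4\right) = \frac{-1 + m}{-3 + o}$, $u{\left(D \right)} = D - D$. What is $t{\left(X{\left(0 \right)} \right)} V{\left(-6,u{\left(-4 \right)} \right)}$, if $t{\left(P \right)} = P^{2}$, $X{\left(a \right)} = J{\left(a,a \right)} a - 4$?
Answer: $0$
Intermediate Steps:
$u{\left(D \right)} = 0$
$J{\left(m,o \right)} = -4 + \frac{-1 + m}{4 \left(-3 + o\right)}$ ($J{\left(m,o \right)} = -4 + \frac{\left(-1 + m\right) \frac{1}{-3 + o}}{4} = -4 + \frac{\frac{1}{-3 + o} \left(-1 + m\right)}{4} = -4 + \frac{-1 + m}{4 \left(-3 + o\right)}$)
$X{\left(a \right)} = -4 + \frac{a \left(47 - 15 a\right)}{4 \left(-3 + a\right)}$ ($X{\left(a \right)} = \frac{47 + a - 16 a}{4 \left(-3 + a\right)} a - 4 = \frac{47 - 15 a}{4 \left(-3 + a\right)} a - 4 = \frac{a \left(47 - 15 a\right)}{4 \left(-3 + a\right)} - 4 = -4 + \frac{a \left(47 - 15 a\right)}{4 \left(-3 + a\right)}$)
$t{\left(X{\left(0 \right)} \right)} V{\left(-6,u{\left(-4 \right)} \right)} = \left(\frac{48 - 15 \cdot 0^{2} + 31 \cdot 0}{4 \left(-3 + 0\right)}\right)^{2} \frac{0}{-6} = \left(\frac{48 - 0 + 0}{4 \left(-3\right)}\right)^{2} \cdot 0 \left(- \frac{1}{6}\right) = \left(\frac{1}{4} \left(- \frac{1}{3}\right) \left(48 + 0 + 0\right)\right)^{2} \cdot 0 = \left(\frac{1}{4} \left(- \frac{1}{3}\right) 48\right)^{2} \cdot 0 = \left(-4\right)^{2} \cdot 0 = 16 \cdot 0 = 0$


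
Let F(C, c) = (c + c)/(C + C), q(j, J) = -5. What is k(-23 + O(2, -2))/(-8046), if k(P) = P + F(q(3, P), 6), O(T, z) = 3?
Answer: 53/20115 ≈ 0.0026348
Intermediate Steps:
F(C, c) = c/C (F(C, c) = (2*c)/((2*C)) = (2*c)*(1/(2*C)) = c/C)
k(P) = -6/5 + P (k(P) = P + 6/(-5) = P + 6*(-1/5) = P - 6/5 = -6/5 + P)
k(-23 + O(2, -2))/(-8046) = (-6/5 + (-23 + 3))/(-8046) = (-6/5 - 20)*(-1/8046) = -106/5*(-1/8046) = 53/20115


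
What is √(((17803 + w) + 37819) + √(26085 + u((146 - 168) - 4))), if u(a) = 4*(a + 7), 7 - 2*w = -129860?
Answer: √(482222 + 4*√26009)/2 ≈ 347.44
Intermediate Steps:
w = 129867/2 (w = 7/2 - ½*(-129860) = 7/2 + 64930 = 129867/2 ≈ 64934.)
u(a) = 28 + 4*a (u(a) = 4*(7 + a) = 28 + 4*a)
√(((17803 + w) + 37819) + √(26085 + u((146 - 168) - 4))) = √(((17803 + 129867/2) + 37819) + √(26085 + (28 + 4*((146 - 168) - 4)))) = √((165473/2 + 37819) + √(26085 + (28 + 4*(-22 - 4)))) = √(241111/2 + √(26085 + (28 + 4*(-26)))) = √(241111/2 + √(26085 + (28 - 104))) = √(241111/2 + √(26085 - 76)) = √(241111/2 + √26009)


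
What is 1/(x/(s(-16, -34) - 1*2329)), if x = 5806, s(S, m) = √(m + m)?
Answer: -2329/5806 + I*√17/2903 ≈ -0.40114 + 0.0014203*I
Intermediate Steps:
s(S, m) = √2*√m (s(S, m) = √(2*m) = √2*√m)
1/(x/(s(-16, -34) - 1*2329)) = 1/(5806/(√2*√(-34) - 1*2329)) = 1/(5806/(√2*(I*√34) - 2329)) = 1/(5806/(2*I*√17 - 2329)) = 1/(5806/(-2329 + 2*I*√17)) = -2329/5806 + I*√17/2903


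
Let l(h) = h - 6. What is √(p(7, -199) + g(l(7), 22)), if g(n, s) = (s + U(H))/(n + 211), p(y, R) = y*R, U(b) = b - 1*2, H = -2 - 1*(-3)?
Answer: I*√15650635/106 ≈ 37.322*I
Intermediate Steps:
H = 1 (H = -2 + 3 = 1)
l(h) = -6 + h
U(b) = -2 + b (U(b) = b - 2 = -2 + b)
p(y, R) = R*y
g(n, s) = (-1 + s)/(211 + n) (g(n, s) = (s + (-2 + 1))/(n + 211) = (s - 1)/(211 + n) = (-1 + s)/(211 + n))
√(p(7, -199) + g(l(7), 22)) = √(-199*7 + (-1 + 22)/(211 + (-6 + 7))) = √(-1393 + 21/(211 + 1)) = √(-1393 + 21/212) = √(-295295/212) = I*√15650635/106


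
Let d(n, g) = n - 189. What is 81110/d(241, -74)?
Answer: 40555/26 ≈ 1559.8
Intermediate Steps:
d(n, g) = -189 + n
81110/d(241, -74) = 81110/(-189 + 241) = 81110/52 = 81110*(1/52) = 40555/26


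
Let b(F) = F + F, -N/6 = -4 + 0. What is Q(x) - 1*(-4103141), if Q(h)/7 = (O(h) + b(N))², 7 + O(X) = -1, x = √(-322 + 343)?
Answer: 4114341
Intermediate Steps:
x = √21 ≈ 4.5826
N = 24 (N = -6*(-4 + 0) = -6*(-4) = 24)
b(F) = 2*F
O(X) = -8 (O(X) = -7 - 1 = -8)
Q(h) = 11200 (Q(h) = 7*(-8 + 2*24)² = 7*(-8 + 48)² = 7*40² = 7*1600 = 11200)
Q(x) - 1*(-4103141) = 11200 - 1*(-4103141) = 11200 + 4103141 = 4114341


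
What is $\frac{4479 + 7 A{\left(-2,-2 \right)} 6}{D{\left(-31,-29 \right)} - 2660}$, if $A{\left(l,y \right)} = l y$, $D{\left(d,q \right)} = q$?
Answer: $- \frac{4647}{2689} \approx -1.7282$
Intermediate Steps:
$\frac{4479 + 7 A{\left(-2,-2 \right)} 6}{D{\left(-31,-29 \right)} - 2660} = \frac{4479 + 7 \left(\left(-2\right) \left(-2\right)\right) 6}{-29 - 2660} = \frac{4479 + 7 \cdot 4 \cdot 6}{-2689} = \left(4479 + 28 \cdot 6\right) \left(- \frac{1}{2689}\right) = \left(4479 + 168\right) \left(- \frac{1}{2689}\right) = 4647 \left(- \frac{1}{2689}\right) = - \frac{4647}{2689}$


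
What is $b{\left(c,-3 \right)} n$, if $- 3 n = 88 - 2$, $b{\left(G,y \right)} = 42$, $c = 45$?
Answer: $-1204$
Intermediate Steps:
$n = - \frac{86}{3}$ ($n = - \frac{88 - 2}{3} = \left(- \frac{1}{3}\right) 86 = - \frac{86}{3} \approx -28.667$)
$b{\left(c,-3 \right)} n = 42 \left(- \frac{86}{3}\right) = -1204$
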